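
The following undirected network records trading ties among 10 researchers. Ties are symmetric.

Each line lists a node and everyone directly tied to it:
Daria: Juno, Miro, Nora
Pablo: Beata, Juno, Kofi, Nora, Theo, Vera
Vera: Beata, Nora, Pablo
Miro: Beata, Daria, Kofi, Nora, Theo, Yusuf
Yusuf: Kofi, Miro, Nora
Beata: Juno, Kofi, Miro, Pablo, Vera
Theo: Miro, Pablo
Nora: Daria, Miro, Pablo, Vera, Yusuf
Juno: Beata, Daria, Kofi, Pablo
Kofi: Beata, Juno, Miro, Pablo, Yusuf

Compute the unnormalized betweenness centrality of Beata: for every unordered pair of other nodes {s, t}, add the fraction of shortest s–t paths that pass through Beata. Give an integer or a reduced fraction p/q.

Pairs whose geodesics pass through Beata — Juno–Vera: 1/2; Juno–Miro: 1/3; Kofi–Vera: 1/2; Vera–Miro: 1/2; Pablo–Miro: 1/4.
All other pairs contribute 0.
Summing the contributions gives betweenness(Beata) = 25/12.

25/12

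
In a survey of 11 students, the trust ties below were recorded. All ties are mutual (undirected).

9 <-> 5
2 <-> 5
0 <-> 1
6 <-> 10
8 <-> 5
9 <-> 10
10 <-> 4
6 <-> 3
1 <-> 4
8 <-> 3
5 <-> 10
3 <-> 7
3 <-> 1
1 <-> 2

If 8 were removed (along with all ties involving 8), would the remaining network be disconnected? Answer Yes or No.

No

Even without 8, every remaining node can still reach every other (the residual graph is connected), so 8 is not a cut vertex.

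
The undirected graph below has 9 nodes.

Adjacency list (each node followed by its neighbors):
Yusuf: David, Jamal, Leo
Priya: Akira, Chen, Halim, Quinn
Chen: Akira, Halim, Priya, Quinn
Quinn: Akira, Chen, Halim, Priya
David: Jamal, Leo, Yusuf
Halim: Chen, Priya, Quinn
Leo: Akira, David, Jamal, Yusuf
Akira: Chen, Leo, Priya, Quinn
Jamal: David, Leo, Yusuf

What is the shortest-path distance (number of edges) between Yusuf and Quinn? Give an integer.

One shortest route is Yusuf – Leo – Akira – Quinn, which uses 3 edges, and at distance 2 from Yusuf we only reach {Akira}, which does not include Quinn. So d(Yusuf,Quinn) = 3.

3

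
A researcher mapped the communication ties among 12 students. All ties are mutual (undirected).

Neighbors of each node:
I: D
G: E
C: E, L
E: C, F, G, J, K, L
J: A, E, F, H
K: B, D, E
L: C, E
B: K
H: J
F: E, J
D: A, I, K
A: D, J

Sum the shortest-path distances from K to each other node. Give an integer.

20

Distances from K: A:2, B:1, C:2, D:1, E:1, F:2, G:2, H:3, I:2, J:2, L:2.
Sum = 2 + 1 + 2 + 1 + 1 + 2 + 2 + 3 + 2 + 2 + 2 = 20.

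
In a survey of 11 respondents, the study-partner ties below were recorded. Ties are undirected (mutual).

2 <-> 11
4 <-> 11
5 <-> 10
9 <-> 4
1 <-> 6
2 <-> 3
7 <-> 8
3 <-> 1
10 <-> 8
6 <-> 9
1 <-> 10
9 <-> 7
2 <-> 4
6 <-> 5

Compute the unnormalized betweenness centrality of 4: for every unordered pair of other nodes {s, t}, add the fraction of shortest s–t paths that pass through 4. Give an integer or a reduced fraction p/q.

55/6

Pairs whose geodesics pass through 4 — 3–7: 1/3; 3–9: 1/2; 6–11: 1; 6–2: 1/2; 5–11: 1; 5–2: 1/3; 8–11: 1; 8–2: 1/2; 7–11: 1; 7–2: 1; 9–11: 1; 9–2: 1.
All other pairs contribute 0.
Summing the contributions gives betweenness(4) = 55/6.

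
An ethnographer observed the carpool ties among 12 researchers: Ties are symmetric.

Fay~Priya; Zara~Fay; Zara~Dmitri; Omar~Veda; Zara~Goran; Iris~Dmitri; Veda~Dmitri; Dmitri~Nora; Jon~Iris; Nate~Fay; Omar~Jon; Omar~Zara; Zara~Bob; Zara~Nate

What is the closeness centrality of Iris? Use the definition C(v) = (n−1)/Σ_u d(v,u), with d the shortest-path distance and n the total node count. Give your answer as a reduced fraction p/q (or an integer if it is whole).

11/26

Distances from Iris: Bob:3, Dmitri:1, Fay:3, Goran:3, Jon:1, Nate:3, Nora:2, Omar:2, Priya:4, Veda:2, Zara:2. Sum = 26.
n = 12, so closeness = 11/26.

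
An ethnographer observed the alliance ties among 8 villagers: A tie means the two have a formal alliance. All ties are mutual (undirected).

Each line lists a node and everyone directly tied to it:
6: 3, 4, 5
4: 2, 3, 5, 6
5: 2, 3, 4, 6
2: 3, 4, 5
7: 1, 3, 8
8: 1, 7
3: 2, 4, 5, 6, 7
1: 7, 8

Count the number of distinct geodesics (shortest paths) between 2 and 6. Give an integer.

3

The shortest distance is 2. The length-2 paths are: 2–4–6; 2–5–6; 2–3–6.
That gives 3 distinct shortest paths.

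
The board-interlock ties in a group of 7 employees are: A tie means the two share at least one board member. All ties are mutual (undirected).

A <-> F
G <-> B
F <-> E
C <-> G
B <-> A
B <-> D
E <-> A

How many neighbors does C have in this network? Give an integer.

1

C is directly tied to G. That is 1 neighbor, so the degree of C is 1.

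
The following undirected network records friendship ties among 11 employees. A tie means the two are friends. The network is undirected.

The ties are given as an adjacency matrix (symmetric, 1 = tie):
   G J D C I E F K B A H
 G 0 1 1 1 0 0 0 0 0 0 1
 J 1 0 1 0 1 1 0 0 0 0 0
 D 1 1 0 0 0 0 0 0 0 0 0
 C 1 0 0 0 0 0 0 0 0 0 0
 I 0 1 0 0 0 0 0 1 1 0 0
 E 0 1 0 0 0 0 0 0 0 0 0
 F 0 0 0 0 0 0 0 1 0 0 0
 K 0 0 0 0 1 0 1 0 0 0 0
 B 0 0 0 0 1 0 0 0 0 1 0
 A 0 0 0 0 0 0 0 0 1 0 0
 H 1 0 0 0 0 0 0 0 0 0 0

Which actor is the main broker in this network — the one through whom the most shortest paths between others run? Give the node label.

Unnormalized betweenness of each node: A:0, B:9, C:0, D:0, E:0, F:0, G:17, H:0, I:28, J:29, K:9.
J has the largest value, 29, making it the main broker — the node through which the most shortest paths run.

J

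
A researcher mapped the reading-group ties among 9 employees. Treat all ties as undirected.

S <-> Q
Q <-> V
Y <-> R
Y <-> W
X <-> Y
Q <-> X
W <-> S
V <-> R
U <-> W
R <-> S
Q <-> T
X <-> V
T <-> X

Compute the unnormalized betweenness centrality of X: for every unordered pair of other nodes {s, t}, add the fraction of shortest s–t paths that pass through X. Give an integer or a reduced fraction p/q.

5

Pairs whose geodesics pass through X — V–T: 1/2; V–W: 1/4; V–U: 1/4; V–Y: 1/2; R–T: 2/4; T–W: 1/2; T–U: 1/2; T–Y: 1; Q–Y: 1.
All other pairs contribute 0.
Summing the contributions gives betweenness(X) = 5.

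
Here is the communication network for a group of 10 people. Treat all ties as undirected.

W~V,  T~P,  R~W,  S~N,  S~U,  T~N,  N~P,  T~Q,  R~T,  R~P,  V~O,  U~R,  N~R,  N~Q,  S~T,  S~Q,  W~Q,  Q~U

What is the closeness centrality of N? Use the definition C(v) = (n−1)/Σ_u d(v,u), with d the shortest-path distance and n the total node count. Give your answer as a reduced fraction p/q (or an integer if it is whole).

Distances from N: O:4, P:1, Q:1, R:1, S:1, T:1, U:2, V:3, W:2. Sum = 16.
n = 10, so closeness = 9/16.

9/16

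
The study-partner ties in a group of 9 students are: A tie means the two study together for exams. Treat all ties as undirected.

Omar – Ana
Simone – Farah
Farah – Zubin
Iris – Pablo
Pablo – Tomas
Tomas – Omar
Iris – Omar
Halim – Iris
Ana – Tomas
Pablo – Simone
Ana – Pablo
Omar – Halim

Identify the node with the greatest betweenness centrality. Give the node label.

Pablo

Unnormalized betweenness of each node: Ana:4/3, Farah:7, Halim:0, Iris:16/3, Omar:3, Pablo:16, Simone:12, Tomas:4/3, Zubin:0.
Pablo has the largest value, 16, making it the main broker — the node through which the most shortest paths run.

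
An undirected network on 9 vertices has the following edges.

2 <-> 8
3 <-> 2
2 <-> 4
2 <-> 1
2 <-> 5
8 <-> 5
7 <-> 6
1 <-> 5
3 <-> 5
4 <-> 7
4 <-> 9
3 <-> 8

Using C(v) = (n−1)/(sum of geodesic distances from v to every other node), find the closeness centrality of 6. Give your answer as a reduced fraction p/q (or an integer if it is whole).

Distances from 6: 1:4, 2:3, 3:4, 4:2, 5:4, 7:1, 8:4, 9:3. Sum = 25.
n = 9, so closeness = 8/25.

8/25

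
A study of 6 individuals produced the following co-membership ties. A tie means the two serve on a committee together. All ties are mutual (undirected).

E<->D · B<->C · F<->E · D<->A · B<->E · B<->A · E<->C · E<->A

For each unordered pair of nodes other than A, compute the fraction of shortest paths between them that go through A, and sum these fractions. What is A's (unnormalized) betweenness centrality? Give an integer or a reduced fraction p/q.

1/2

Pairs whose geodesics pass through A — B–D: 1/2.
All other pairs contribute 0.
Summing the contributions gives betweenness(A) = 1/2.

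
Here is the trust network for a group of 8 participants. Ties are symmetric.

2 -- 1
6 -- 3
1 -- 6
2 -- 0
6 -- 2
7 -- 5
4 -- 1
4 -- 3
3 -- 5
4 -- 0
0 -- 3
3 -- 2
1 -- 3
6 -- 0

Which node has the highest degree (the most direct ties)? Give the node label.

3

Degrees — 0:4, 1:4, 2:4, 3:6, 4:3, 5:2, 6:4, 7:1.
The maximum is 6, attained only by 3.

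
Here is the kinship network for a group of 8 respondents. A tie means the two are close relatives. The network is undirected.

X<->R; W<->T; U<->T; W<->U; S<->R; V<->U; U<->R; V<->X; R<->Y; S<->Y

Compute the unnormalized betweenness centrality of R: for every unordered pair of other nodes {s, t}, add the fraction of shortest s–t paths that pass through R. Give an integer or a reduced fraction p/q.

Pairs whose geodesics pass through R — X–U: 1/2; X–W: 1/2; X–T: 1/2; X–Y: 1; X–S: 1; V–Y: 2/2; V–S: 2/2; U–Y: 1; U–S: 1; W–Y: 1; W–S: 1; T–Y: 1; T–S: 1.
All other pairs contribute 0.
Summing the contributions gives betweenness(R) = 23/2.

23/2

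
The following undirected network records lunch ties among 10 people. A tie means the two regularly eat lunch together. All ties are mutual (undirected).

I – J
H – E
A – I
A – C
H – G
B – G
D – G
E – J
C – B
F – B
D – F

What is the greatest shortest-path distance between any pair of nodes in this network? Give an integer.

5

Eccentricity of each node (its greatest distance to any other): A:4, B:4, C:4, D:5, E:4, F:5, G:4, H:4, I:5, J:5.
The maximum eccentricity is 5, realized for instance by the pair I–D via I – A – C – B – F – D. So the diameter is 5.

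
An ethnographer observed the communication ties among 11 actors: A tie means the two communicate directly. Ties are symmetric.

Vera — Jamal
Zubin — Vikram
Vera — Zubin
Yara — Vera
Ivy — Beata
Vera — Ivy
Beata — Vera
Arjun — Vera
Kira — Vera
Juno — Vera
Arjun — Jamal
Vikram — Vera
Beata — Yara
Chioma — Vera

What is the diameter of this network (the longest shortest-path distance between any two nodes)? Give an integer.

2

Eccentricity of each node (its greatest distance to any other): Arjun:2, Beata:2, Chioma:2, Ivy:2, Jamal:2, Juno:2, Kira:2, Vera:1, Vikram:2, Yara:2, Zubin:2.
The maximum eccentricity is 2, realized for instance by the pair Juno–Beata via Juno – Vera – Beata. So the diameter is 2.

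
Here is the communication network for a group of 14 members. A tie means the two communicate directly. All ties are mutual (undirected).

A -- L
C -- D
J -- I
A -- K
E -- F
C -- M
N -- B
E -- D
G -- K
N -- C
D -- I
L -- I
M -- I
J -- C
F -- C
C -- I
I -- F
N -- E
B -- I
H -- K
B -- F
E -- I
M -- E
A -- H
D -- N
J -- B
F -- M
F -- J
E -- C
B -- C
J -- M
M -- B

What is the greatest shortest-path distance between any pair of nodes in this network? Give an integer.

Eccentricity of each node (its greatest distance to any other): A:4, B:5, C:5, D:5, E:5, F:5, G:6, H:5, I:4, J:5, K:5, L:3, M:5, N:6.
The maximum eccentricity is 6, realized for instance by the pair N–G via N – B – I – L – A – K – G. So the diameter is 6.

6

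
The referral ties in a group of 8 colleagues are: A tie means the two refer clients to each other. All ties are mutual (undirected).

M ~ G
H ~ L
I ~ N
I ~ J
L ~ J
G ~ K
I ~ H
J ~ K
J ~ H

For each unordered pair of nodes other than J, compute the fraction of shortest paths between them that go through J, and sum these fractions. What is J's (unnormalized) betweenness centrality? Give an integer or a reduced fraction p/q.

Pairs whose geodesics pass through J — M–N: 1; M–I: 1; M–L: 1; M–H: 1; N–G: 1; N–K: 1; N–L: 1/2; G–I: 1; G–L: 1; G–H: 1; I–K: 1; I–L: 1/2; K–L: 1; K–H: 1.
All other pairs contribute 0.
Summing the contributions gives betweenness(J) = 13.

13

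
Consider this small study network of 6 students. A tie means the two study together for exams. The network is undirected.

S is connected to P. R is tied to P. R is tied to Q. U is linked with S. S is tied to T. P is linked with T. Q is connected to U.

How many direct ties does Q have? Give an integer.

Q is directly tied to R and U. That is 2 neighbors, so the degree of Q is 2.

2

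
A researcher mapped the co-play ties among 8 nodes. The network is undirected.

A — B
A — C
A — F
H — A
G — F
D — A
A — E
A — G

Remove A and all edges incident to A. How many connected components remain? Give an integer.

6

Without A, the remaining ties split the others into: {B}; {C}; {F, G}; {D}; {E}; {H}.
That's 6 separate components.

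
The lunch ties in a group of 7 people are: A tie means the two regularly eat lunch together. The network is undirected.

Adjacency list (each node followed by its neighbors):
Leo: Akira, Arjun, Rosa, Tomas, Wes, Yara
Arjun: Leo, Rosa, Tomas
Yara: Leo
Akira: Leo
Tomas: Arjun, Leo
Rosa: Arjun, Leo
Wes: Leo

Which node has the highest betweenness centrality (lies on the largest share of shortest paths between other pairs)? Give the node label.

Unnormalized betweenness of each node: Akira:0, Arjun:1/2, Leo:25/2, Rosa:0, Tomas:0, Wes:0, Yara:0.
Leo has the largest value, 25/2, making it the main broker — the node through which the most shortest paths run.

Leo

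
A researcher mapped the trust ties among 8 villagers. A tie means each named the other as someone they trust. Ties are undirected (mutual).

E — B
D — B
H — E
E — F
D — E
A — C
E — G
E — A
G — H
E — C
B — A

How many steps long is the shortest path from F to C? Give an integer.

One shortest route is F – E – C, which uses 2 edges, and F and C are not directly tied, so nothing shorter exists. So d(F,C) = 2.

2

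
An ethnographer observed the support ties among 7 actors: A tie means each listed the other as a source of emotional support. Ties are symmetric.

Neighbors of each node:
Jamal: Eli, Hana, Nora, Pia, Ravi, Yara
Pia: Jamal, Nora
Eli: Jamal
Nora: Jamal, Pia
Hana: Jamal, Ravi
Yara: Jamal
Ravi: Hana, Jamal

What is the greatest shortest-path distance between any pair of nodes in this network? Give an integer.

2

Eccentricity of each node (its greatest distance to any other): Eli:2, Hana:2, Jamal:1, Nora:2, Pia:2, Ravi:2, Yara:2.
The maximum eccentricity is 2, realized for instance by the pair Ravi–Yara via Ravi – Jamal – Yara. So the diameter is 2.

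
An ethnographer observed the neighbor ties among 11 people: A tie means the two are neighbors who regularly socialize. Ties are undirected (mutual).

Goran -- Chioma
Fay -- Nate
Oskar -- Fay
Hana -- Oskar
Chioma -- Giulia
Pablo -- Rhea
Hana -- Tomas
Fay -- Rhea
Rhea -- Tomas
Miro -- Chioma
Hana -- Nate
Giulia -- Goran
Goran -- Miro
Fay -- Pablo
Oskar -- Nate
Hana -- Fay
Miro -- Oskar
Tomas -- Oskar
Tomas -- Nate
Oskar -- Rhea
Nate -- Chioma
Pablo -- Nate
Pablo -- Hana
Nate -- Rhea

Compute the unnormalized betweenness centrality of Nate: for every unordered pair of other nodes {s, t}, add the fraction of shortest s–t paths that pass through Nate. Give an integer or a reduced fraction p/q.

229/15

Pairs whose geodesics pass through Nate — Miro–Pablo: 2/5; Giulia–Fay: 1; Giulia–Oskar: 1/3; Giulia–Rhea: 1; Giulia–Tomas: 1; Giulia–Hana: 1; Giulia–Pablo: 1; Goran–Fay: 1/2; Goran–Rhea: 1/2; Goran–Tomas: 1/2; Goran–Hana: 1/2; Goran–Pablo: 1; Chioma–Fay: 1; Chioma–Oskar: 1/2 … (+8 more pairs).
All other pairs contribute 0.
Summing the contributions gives betweenness(Nate) = 229/15.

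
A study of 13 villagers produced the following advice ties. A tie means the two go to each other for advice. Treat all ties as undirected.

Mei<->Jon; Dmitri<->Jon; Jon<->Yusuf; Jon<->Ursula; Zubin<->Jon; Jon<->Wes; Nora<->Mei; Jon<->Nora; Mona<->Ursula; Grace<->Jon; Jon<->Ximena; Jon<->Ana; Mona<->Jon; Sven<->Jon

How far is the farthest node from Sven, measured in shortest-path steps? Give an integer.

2

Distances from Sven: Ana:2, Dmitri:2, Grace:2, Jon:1, Mei:2, Mona:2, Nora:2, Ursula:2, Wes:2, Ximena:2, Yusuf:2, Zubin:2.
The largest is 2 (to Yusuf, Ximena, Dmitri, Ana, Grace, Mona, Nora, Wes, Ursula, Mei, and Zubin), so the eccentricity of Sven is 2.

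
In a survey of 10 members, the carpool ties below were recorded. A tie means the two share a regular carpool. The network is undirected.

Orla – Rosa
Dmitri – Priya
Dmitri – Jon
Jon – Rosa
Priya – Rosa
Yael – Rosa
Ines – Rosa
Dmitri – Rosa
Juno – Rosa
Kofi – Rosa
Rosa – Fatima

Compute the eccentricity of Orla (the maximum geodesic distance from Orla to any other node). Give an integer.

Distances from Orla: Dmitri:2, Fatima:2, Ines:2, Jon:2, Juno:2, Kofi:2, Priya:2, Rosa:1, Yael:2.
The largest is 2 (to Yael, Fatima, Priya, Juno, Kofi, Ines, Jon, and Dmitri), so the eccentricity of Orla is 2.

2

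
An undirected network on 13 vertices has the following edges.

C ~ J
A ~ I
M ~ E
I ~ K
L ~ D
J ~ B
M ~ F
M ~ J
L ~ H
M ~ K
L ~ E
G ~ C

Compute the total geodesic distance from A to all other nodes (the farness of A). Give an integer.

Distances from A: B:5, C:5, D:6, E:4, F:4, G:6, H:6, I:1, J:4, K:2, L:5, M:3.
Sum = 5 + 5 + 6 + 4 + 4 + 6 + 6 + 1 + 4 + 2 + 5 + 3 = 51.

51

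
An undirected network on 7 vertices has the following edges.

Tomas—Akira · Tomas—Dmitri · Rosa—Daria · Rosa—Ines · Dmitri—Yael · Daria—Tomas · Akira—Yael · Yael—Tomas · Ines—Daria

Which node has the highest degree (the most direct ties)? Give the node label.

Degrees — Akira:2, Daria:3, Dmitri:2, Ines:2, Rosa:2, Tomas:4, Yael:3.
The maximum is 4, attained only by Tomas.

Tomas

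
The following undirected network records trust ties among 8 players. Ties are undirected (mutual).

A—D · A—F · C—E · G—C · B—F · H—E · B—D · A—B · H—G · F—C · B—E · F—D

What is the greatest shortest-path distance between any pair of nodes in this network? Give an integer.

3

Eccentricity of each node (its greatest distance to any other): A:3, B:3, C:2, D:3, E:2, F:3, G:3, H:3.
The maximum eccentricity is 3, realized for instance by the pair F–H via F – C – E – H. So the diameter is 3.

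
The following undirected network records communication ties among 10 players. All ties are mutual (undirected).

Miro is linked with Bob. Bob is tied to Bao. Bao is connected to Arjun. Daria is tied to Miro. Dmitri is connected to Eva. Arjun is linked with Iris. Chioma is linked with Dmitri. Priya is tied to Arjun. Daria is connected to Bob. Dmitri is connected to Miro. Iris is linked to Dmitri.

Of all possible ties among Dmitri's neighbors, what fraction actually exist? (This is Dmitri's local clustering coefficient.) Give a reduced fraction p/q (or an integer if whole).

0

Dmitri's neighbors: Chioma, Eva, Iris, and Miro (k = 4).
Possible neighbor pairs: C(4,2) = 6. Edges among them: none → e = 0.
Clustering(Dmitri) = 0/6 = 0.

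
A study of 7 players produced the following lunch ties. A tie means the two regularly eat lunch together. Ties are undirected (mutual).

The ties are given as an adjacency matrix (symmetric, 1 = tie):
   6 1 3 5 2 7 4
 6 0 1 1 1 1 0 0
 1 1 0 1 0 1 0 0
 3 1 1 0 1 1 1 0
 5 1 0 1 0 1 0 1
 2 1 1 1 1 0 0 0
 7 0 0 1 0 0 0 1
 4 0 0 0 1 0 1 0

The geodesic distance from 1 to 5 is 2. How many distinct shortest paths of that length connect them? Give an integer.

3

The shortest distance is 2. The length-2 paths are: 1–6–5; 1–3–5; 1–2–5.
That gives 3 distinct shortest paths.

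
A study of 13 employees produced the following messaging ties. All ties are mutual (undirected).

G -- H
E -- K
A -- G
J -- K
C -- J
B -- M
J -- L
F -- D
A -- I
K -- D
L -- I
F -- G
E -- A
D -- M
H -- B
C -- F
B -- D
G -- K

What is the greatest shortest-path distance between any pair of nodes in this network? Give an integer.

Eccentricity of each node (its greatest distance to any other): A:4, B:4, C:3, D:4, E:3, F:3, G:3, H:4, I:5, J:3, K:3, L:4, M:5.
The maximum eccentricity is 5, realized for instance by the pair M–I via M – D – K – E – A – I. So the diameter is 5.

5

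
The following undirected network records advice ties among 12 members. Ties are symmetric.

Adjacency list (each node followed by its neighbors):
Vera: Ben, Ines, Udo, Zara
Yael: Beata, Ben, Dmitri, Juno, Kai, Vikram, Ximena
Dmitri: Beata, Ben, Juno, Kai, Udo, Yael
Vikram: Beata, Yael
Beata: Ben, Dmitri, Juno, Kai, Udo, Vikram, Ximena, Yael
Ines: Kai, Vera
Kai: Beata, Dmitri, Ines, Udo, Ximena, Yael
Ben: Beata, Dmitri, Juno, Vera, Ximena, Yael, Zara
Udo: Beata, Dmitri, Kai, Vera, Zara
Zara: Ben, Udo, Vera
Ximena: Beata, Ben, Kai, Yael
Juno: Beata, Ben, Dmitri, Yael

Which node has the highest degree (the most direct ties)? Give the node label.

Degrees — Beata:8, Ben:7, Dmitri:6, Ines:2, Juno:4, Kai:6, Udo:5, Vera:4, Vikram:2, Ximena:4, Yael:7, Zara:3.
The maximum is 8, attained only by Beata.

Beata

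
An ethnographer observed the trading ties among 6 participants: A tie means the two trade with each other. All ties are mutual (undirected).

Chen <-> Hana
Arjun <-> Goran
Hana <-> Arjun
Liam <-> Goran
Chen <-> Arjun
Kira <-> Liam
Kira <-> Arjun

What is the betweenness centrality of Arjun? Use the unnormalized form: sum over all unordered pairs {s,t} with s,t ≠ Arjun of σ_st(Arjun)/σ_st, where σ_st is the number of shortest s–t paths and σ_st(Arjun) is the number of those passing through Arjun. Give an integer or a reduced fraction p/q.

Pairs whose geodesics pass through Arjun — Chen–Liam: 2/2; Chen–Goran: 1; Chen–Kira: 1; Liam–Hana: 2/2; Hana–Goran: 1; Hana–Kira: 1; Goran–Kira: 1/2.
All other pairs contribute 0.
Summing the contributions gives betweenness(Arjun) = 13/2.

13/2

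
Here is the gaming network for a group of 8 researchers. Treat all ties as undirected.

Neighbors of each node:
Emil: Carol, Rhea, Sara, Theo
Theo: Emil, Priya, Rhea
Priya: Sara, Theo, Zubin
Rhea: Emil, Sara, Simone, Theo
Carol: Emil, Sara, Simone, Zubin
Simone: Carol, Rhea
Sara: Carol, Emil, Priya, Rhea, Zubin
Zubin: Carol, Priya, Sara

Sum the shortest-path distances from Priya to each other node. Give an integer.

12

Distances from Priya: Carol:2, Emil:2, Rhea:2, Sara:1, Simone:3, Theo:1, Zubin:1.
Sum = 2 + 2 + 2 + 1 + 3 + 1 + 1 = 12.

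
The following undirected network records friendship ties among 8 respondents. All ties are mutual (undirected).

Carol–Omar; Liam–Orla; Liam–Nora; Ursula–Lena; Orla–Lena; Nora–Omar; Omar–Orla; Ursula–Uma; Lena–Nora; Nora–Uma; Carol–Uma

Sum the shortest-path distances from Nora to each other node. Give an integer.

Distances from Nora: Carol:2, Lena:1, Liam:1, Omar:1, Orla:2, Uma:1, Ursula:2.
Sum = 2 + 1 + 1 + 1 + 2 + 1 + 2 = 10.

10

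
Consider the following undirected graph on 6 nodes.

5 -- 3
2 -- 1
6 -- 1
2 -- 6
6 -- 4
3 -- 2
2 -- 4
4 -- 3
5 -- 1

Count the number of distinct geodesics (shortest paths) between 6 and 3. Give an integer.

The shortest distance is 2. The length-2 paths are: 6–4–3; 6–2–3.
That gives 2 distinct shortest paths.

2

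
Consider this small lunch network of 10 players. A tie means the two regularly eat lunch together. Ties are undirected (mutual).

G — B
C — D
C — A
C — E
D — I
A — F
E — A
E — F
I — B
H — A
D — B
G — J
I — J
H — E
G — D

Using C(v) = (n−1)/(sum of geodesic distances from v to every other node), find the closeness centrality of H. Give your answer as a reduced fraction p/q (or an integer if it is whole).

9/26

Distances from H: A:1, B:4, C:2, D:3, E:1, F:2, G:4, I:4, J:5. Sum = 26.
n = 10, so closeness = 9/26.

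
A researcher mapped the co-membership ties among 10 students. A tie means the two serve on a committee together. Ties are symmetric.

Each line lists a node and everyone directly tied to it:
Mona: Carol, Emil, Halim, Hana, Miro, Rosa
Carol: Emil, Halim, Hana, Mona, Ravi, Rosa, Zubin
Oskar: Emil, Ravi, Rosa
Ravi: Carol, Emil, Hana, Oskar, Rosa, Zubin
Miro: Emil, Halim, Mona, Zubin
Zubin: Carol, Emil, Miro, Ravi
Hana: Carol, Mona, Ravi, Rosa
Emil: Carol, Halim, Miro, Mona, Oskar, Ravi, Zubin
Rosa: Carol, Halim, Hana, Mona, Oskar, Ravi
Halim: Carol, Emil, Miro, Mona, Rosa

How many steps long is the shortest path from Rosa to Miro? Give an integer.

2

One shortest route is Rosa – Halim – Miro, which uses 2 edges, and Rosa and Miro are not directly tied, so nothing shorter exists. So d(Rosa,Miro) = 2.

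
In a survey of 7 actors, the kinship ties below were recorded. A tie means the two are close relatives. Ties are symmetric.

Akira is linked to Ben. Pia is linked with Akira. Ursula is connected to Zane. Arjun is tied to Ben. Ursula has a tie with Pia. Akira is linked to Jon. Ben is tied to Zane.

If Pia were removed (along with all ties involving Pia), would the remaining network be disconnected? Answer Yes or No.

Even without Pia, every remaining node can still reach every other (the residual graph is connected), so Pia is not a cut vertex.

No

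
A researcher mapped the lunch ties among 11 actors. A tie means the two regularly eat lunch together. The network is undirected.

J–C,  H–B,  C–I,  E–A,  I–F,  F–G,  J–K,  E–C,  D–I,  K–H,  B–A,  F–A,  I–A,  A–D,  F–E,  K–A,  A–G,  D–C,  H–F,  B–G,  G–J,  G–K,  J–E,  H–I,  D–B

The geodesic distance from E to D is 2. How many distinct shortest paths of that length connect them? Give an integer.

2

The shortest distance is 2. The length-2 paths are: E–A–D; E–C–D.
That gives 2 distinct shortest paths.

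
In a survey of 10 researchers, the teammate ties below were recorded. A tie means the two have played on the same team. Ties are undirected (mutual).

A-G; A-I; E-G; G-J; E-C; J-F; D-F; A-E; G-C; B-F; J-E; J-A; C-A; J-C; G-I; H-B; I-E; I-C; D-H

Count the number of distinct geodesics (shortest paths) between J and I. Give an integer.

4

The shortest distance is 2. The length-2 paths are: J–G–I; J–A–I; J–C–I; J–E–I.
That gives 4 distinct shortest paths.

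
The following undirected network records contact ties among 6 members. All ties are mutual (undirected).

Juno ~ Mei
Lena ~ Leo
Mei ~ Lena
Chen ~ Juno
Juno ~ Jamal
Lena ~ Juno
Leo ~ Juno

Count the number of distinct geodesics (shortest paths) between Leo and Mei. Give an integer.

The shortest distance is 2. The length-2 paths are: Leo–Juno–Mei; Leo–Lena–Mei.
That gives 2 distinct shortest paths.

2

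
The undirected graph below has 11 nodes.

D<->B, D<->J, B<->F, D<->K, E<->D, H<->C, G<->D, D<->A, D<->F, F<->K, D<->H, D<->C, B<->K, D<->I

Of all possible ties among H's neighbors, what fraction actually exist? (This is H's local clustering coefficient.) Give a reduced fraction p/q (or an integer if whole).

H's neighbors: C and D (k = 2).
Possible neighbor pairs: C(2,2) = 1. Edges among them: C–D → e = 1.
Clustering(H) = 1/1.

1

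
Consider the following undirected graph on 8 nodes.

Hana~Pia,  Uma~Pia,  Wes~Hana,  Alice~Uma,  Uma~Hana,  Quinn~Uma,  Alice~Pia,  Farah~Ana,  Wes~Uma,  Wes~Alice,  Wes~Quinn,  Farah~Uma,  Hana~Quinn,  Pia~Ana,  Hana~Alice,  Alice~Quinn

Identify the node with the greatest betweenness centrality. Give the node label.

Unnormalized betweenness of each node: Alice:7/6, Ana:1/2, Farah:1, Hana:7/6, Pia:4, Quinn:0, Uma:37/6, Wes:0.
Uma has the largest value, 37/6, making it the main broker — the node through which the most shortest paths run.

Uma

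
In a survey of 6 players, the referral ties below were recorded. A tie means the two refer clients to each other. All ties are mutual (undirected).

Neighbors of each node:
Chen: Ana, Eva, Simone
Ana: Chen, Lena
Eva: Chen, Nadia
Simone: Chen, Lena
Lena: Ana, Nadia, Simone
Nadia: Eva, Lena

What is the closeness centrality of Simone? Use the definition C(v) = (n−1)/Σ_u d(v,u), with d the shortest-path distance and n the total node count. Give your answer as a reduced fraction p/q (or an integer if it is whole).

Distances from Simone: Ana:2, Chen:1, Eva:2, Lena:1, Nadia:2. Sum = 8.
n = 6, so closeness = 5/8.

5/8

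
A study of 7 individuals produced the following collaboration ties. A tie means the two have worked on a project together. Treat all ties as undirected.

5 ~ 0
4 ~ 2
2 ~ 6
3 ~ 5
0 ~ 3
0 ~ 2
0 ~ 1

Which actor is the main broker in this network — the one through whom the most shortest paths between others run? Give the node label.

0

Unnormalized betweenness of each node: 0:11, 1:0, 2:9, 3:0, 4:0, 5:0, 6:0.
0 has the largest value, 11, making it the main broker — the node through which the most shortest paths run.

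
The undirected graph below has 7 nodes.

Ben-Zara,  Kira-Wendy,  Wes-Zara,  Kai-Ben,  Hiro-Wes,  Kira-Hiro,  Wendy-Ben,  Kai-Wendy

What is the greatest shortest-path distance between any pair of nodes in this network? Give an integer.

Eccentricity of each node (its greatest distance to any other): Ben:3, Hiro:3, Kai:3, Kira:3, Wendy:3, Wes:3, Zara:3.
The maximum eccentricity is 3, realized for instance by the pair Ben–Hiro via Ben – Wendy – Kira – Hiro. So the diameter is 3.

3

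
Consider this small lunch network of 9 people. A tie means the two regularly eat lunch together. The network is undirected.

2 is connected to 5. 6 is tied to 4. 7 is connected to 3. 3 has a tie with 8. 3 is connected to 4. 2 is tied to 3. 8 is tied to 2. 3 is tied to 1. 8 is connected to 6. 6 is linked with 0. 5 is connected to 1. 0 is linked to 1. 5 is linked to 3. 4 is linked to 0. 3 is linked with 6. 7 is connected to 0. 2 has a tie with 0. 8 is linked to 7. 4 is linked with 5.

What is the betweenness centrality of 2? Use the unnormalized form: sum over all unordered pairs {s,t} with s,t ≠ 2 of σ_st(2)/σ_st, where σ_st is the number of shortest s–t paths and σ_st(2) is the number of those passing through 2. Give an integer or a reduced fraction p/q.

41/30

Pairs whose geodesics pass through 2 — 3–0: 1/5; 8–5: 1/2; 8–0: 1/3; 5–0: 1/3.
All other pairs contribute 0.
Summing the contributions gives betweenness(2) = 41/30.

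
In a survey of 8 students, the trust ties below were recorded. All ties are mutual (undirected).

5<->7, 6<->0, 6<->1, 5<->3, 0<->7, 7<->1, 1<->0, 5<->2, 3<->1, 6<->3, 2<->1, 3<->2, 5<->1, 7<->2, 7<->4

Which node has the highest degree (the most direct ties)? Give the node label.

Degrees — 0:3, 1:6, 2:4, 3:4, 4:1, 5:4, 6:3, 7:5.
The maximum is 6, attained only by 1.

1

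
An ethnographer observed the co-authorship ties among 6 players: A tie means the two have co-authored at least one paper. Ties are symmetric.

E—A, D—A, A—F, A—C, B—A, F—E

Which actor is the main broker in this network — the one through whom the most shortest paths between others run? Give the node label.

Unnormalized betweenness of each node: A:9, B:0, C:0, D:0, E:0, F:0.
A has the largest value, 9, making it the main broker — the node through which the most shortest paths run.

A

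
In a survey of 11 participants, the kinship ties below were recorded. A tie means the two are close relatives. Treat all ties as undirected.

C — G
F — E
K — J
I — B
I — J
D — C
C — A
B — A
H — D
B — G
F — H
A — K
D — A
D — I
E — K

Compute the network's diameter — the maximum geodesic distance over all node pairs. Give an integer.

4

Eccentricity of each node (its greatest distance to any other): A:3, B:4, C:3, D:3, E:4, F:4, G:4, H:3, I:3, J:3, K:3.
The maximum eccentricity is 4, realized for instance by the pair B–F via B – I – D – H – F. So the diameter is 4.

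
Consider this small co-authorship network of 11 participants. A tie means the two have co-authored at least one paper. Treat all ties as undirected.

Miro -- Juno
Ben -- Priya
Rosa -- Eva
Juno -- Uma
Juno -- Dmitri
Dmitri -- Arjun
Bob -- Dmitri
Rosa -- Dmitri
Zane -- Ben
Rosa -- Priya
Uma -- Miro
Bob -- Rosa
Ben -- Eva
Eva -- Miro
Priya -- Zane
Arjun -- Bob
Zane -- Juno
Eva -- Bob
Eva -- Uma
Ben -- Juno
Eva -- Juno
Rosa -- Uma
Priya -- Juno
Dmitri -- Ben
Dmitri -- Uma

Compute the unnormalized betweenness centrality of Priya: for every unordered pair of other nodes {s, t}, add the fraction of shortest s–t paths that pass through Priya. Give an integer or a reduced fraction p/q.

Pairs whose geodesics pass through Priya — Zane–Bob: 1/5; Zane–Rosa: 1; Juno–Rosa: 1/4; Ben–Rosa: 1/3.
All other pairs contribute 0.
Summing the contributions gives betweenness(Priya) = 107/60.

107/60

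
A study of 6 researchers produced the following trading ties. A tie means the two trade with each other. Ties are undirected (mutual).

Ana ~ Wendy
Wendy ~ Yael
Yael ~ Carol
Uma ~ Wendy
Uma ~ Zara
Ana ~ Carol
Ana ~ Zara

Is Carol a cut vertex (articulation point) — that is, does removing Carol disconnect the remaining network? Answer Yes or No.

Even without Carol, every remaining node can still reach every other (the residual graph is connected), so Carol is not a cut vertex.

No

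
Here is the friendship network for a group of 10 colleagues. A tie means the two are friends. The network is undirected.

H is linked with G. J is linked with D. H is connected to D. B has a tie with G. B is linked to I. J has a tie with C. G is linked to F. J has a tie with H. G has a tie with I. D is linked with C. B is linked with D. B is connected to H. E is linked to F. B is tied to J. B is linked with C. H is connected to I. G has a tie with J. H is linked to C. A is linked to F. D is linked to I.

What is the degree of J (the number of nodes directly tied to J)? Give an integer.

J is directly tied to B, C, D, G, and H. That is 5 neighbors, so the degree of J is 5.

5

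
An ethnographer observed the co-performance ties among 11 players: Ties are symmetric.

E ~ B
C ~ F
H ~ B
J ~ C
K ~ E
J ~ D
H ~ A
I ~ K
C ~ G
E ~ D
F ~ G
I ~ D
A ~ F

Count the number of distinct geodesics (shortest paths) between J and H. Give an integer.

The shortest distance is 4. The length-4 paths are: J–D–E–B–H; J–C–F–A–H.
That gives 2 distinct shortest paths.

2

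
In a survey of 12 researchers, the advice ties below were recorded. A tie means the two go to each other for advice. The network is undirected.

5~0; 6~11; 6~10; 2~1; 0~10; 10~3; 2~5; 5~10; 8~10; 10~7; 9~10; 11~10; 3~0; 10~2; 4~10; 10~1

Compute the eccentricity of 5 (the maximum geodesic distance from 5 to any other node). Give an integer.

Distances from 5: 0:1, 1:2, 2:1, 3:2, 4:2, 6:2, 7:2, 8:2, 9:2, 10:1, 11:2.
The largest is 2 (to 8, 1, 7, 11, 4, 9, 3, and 6), so the eccentricity of 5 is 2.

2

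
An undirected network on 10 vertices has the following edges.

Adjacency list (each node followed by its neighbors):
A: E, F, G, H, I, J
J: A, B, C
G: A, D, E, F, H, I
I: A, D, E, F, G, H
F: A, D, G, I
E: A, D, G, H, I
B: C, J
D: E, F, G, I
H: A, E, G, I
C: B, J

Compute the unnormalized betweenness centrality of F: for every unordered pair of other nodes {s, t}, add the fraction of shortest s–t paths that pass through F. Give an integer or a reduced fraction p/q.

Pairs whose geodesics pass through F — J–D: 1/4; B–D: 1/4; C–D: 1/4; A–D: 1/4.
All other pairs contribute 0.
Summing the contributions gives betweenness(F) = 1.

1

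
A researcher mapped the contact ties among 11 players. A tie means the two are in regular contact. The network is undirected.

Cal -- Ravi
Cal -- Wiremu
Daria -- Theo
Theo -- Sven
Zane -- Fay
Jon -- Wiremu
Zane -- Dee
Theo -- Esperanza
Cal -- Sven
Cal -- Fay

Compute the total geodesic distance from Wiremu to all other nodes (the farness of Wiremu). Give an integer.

26

Distances from Wiremu: Cal:1, Daria:4, Dee:4, Esperanza:4, Fay:2, Jon:1, Ravi:2, Sven:2, Theo:3, Zane:3.
Sum = 1 + 4 + 4 + 4 + 2 + 1 + 2 + 2 + 3 + 3 = 26.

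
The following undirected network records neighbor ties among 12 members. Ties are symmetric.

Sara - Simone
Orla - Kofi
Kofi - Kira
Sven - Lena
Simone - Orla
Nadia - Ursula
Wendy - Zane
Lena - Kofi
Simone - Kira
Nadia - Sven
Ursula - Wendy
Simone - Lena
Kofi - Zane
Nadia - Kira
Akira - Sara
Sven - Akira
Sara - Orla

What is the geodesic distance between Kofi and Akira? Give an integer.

One shortest route is Kofi – Lena – Sven – Akira, which uses 3 edges, and at distance 2 from Kofi we only reach {Nadia, Sara, Simone, Sven, Wendy}, which does not include Akira. So d(Kofi,Akira) = 3.

3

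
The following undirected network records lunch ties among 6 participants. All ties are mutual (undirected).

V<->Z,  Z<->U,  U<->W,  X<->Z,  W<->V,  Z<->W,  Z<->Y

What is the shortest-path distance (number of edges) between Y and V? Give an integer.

One shortest route is Y – Z – V, which uses 2 edges, and Y and V are not directly tied, so nothing shorter exists. So d(Y,V) = 2.

2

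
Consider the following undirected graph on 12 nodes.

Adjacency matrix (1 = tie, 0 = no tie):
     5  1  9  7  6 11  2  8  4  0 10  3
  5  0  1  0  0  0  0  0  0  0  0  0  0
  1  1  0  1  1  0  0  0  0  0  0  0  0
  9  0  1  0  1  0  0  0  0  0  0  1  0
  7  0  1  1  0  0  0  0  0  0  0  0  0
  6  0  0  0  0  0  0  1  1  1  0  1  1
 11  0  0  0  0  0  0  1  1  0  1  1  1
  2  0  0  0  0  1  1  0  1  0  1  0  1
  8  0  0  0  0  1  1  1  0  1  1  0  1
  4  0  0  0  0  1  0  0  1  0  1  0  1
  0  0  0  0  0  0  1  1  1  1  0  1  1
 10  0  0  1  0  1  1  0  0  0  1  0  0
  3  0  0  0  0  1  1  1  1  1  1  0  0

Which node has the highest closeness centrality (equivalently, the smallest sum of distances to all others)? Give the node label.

10

Farness (sum of distances to all others) for each node — 0:20, 1:30, 2:25, 3:24, 4:26, 5:40, 6:21, 7:31, 8:24, 9:23, 10:19, 11:21.
The smallest farness is 19, for 10, so 10 has the highest closeness.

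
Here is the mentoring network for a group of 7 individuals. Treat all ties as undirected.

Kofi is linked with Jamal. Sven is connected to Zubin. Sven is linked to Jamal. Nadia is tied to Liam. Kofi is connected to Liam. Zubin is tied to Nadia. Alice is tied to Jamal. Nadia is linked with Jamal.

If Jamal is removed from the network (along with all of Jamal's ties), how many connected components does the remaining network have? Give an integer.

Without Jamal, the remaining ties split the others into: {Kofi, Liam, Nadia, Sven, Zubin}; {Alice}.
That's 2 separate components.

2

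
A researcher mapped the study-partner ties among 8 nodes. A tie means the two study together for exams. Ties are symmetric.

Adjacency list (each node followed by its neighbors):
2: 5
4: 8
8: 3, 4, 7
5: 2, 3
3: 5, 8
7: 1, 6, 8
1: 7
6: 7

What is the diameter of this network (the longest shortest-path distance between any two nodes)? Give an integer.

Eccentricity of each node (its greatest distance to any other): 1:5, 2:5, 3:3, 4:4, 5:4, 6:5, 7:4, 8:3.
The maximum eccentricity is 5, realized for instance by the pair 1–2 via 1 – 7 – 8 – 3 – 5 – 2. So the diameter is 5.

5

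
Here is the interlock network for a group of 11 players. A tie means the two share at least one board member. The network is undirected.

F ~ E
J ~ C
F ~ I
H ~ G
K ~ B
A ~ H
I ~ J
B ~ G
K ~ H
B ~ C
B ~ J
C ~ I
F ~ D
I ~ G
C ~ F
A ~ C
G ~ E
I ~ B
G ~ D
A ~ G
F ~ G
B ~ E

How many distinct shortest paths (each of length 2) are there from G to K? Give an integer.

2

The shortest distance is 2. The length-2 paths are: G–H–K; G–B–K.
That gives 2 distinct shortest paths.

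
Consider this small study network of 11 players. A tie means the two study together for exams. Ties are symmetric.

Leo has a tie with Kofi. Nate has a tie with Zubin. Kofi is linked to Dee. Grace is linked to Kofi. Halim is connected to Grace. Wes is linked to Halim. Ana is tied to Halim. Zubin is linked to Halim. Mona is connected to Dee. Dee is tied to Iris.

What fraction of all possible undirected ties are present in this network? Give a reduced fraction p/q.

2/11

There are 10 edges and 11 nodes, so the maximum possible is C(11,2) = 55.
Density = 10/55 = 2/11.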